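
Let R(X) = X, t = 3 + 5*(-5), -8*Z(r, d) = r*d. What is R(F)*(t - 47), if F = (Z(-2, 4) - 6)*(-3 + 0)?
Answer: -1035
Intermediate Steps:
Z(r, d) = -d*r/8 (Z(r, d) = -r*d/8 = -d*r/8)
F = 15 (F = (-⅛*4*(-2) - 6)*(-3 + 0) = (1 - 6)*(-3) = -5*(-3) = 15)
t = -22 (t = 3 - 25 = -22)
R(F)*(t - 47) = 15*(-22 - 47) = 15*(-69) = -1035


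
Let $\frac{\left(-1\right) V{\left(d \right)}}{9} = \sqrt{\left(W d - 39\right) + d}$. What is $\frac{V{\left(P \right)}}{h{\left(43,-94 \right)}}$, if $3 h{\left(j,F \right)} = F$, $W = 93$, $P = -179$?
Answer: $\frac{27 i \sqrt{16865}}{94} \approx 37.302 i$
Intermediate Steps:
$h{\left(j,F \right)} = \frac{F}{3}$
$V{\left(d \right)} = - 9 \sqrt{-39 + 94 d}$ ($V{\left(d \right)} = - 9 \sqrt{\left(93 d - 39\right) + d} = - 9 \sqrt{\left(-39 + 93 d\right) + d} = - 9 \sqrt{-39 + 94 d}$)
$\frac{V{\left(P \right)}}{h{\left(43,-94 \right)}} = \frac{\left(-9\right) \sqrt{-39 + 94 \left(-179\right)}}{\frac{1}{3} \left(-94\right)} = \frac{\left(-9\right) \sqrt{-39 - 16826}}{- \frac{94}{3}} = - 9 \sqrt{-16865} \left(- \frac{3}{94}\right) = - 9 i \sqrt{16865} \left(- \frac{3}{94}\right) = \frac{27 i \sqrt{16865}}{94}$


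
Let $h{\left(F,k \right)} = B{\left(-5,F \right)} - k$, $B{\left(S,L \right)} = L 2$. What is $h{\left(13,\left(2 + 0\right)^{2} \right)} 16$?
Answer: $352$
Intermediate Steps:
$B{\left(S,L \right)} = 2 L$
$h{\left(F,k \right)} = - k + 2 F$ ($h{\left(F,k \right)} = 2 F - k = - k + 2 F$)
$h{\left(13,\left(2 + 0\right)^{2} \right)} 16 = \left(- \left(2 + 0\right)^{2} + 2 \cdot 13\right) 16 = \left(- 2^{2} + 26\right) 16 = \left(\left(-1\right) 4 + 26\right) 16 = \left(-4 + 26\right) 16 = 22 \cdot 16 = 352$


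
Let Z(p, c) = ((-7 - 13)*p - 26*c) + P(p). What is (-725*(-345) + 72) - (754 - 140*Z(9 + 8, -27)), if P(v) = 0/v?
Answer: 300123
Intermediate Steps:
P(v) = 0
Z(p, c) = -26*c - 20*p (Z(p, c) = ((-7 - 13)*p - 26*c) + 0 = (-20*p - 26*c) + 0 = (-26*c - 20*p) + 0 = -26*c - 20*p)
(-725*(-345) + 72) - (754 - 140*Z(9 + 8, -27)) = (-725*(-345) + 72) - (754 - 140*(-26*(-27) - 20*(9 + 8))) = (250125 + 72) - (754 - 140*(702 - 20*17)) = 250197 - (754 - 140*(702 - 340)) = 250197 - (754 - 140*362) = 250197 - (754 - 50680) = 250197 - 1*(-49926) = 250197 + 49926 = 300123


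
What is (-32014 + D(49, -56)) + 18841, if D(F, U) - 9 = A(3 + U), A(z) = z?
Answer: -13217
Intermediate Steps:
D(F, U) = 12 + U (D(F, U) = 9 + (3 + U) = 12 + U)
(-32014 + D(49, -56)) + 18841 = (-32014 + (12 - 56)) + 18841 = (-32014 - 44) + 18841 = -32058 + 18841 = -13217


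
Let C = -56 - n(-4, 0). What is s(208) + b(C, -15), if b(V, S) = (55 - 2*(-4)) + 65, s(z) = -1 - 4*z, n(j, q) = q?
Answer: -705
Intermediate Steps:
C = -56 (C = -56 - 1*0 = -56 + 0 = -56)
b(V, S) = 128 (b(V, S) = (55 + 8) + 65 = 63 + 65 = 128)
s(208) + b(C, -15) = (-1 - 4*208) + 128 = (-1 - 832) + 128 = -833 + 128 = -705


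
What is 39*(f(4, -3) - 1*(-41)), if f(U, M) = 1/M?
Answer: 1586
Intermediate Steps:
39*(f(4, -3) - 1*(-41)) = 39*(1/(-3) - 1*(-41)) = 39*(-1/3 + 41) = 39*(122/3) = 1586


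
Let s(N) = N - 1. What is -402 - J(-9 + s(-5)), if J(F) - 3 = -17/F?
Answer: -6092/15 ≈ -406.13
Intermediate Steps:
s(N) = -1 + N
J(F) = 3 - 17/F
-402 - J(-9 + s(-5)) = -402 - (3 - 17/(-9 + (-1 - 5))) = -402 - (3 - 17/(-9 - 6)) = -402 - (3 - 17/(-15)) = -402 - (3 - 17*(-1/15)) = -402 - (3 + 17/15) = -402 - 1*62/15 = -402 - 62/15 = -6092/15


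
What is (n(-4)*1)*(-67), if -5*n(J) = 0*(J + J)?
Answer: 0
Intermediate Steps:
n(J) = 0 (n(J) = -0*(J + J) = -0*2*J = -1/5*0 = 0)
(n(-4)*1)*(-67) = (0*1)*(-67) = 0*(-67) = 0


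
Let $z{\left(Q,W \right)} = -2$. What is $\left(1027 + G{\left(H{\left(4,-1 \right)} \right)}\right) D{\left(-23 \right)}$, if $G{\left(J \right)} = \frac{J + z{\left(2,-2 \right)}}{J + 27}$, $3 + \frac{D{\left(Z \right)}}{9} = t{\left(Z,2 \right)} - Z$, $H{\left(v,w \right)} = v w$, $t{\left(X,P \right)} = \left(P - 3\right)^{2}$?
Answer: $\frac{4463235}{23} \approx 1.9405 \cdot 10^{5}$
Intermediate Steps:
$t{\left(X,P \right)} = \left(-3 + P\right)^{2}$
$D{\left(Z \right)} = -18 - 9 Z$ ($D{\left(Z \right)} = -27 + 9 \left(\left(-3 + 2\right)^{2} - Z\right) = -27 + 9 \left(\left(-1\right)^{2} - Z\right) = -27 + 9 \left(1 - Z\right) = -27 - \left(-9 + 9 Z\right) = -18 - 9 Z$)
$G{\left(J \right)} = \frac{-2 + J}{27 + J}$ ($G{\left(J \right)} = \frac{J - 2}{J + 27} = \frac{-2 + J}{27 + J}$)
$\left(1027 + G{\left(H{\left(4,-1 \right)} \right)}\right) D{\left(-23 \right)} = \left(1027 + \frac{-2 + 4 \left(-1\right)}{27 + 4 \left(-1\right)}\right) \left(-18 - -207\right) = \left(1027 + \frac{-2 - 4}{27 - 4}\right) \left(-18 + 207\right) = \left(1027 + \frac{1}{23} \left(-6\right)\right) 189 = \left(1027 - \frac{6}{23}\right) 189 = \frac{23615}{23} \cdot 189 = \frac{4463235}{23}$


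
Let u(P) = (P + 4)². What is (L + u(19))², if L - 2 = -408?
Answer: 15129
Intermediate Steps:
L = -406 (L = 2 - 408 = -406)
u(P) = (4 + P)²
(L + u(19))² = (-406 + (4 + 19)²)² = (-406 + 23²)² = (-406 + 529)² = 123² = 15129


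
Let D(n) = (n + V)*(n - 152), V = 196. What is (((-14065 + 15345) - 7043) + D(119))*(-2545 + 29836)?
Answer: -440967978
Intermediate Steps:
D(n) = (-152 + n)*(196 + n) (D(n) = (n + 196)*(n - 152) = (196 + n)*(-152 + n) = (-152 + n)*(196 + n))
(((-14065 + 15345) - 7043) + D(119))*(-2545 + 29836) = (((-14065 + 15345) - 7043) + (-29792 + 119² + 44*119))*(-2545 + 29836) = ((1280 - 7043) + (-29792 + 14161 + 5236))*27291 = (-5763 - 10395)*27291 = -16158*27291 = -440967978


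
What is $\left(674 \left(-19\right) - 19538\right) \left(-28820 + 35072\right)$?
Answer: $-202214688$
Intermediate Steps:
$\left(674 \left(-19\right) - 19538\right) \left(-28820 + 35072\right) = \left(-12806 - 19538\right) 6252 = \left(-32344\right) 6252 = -202214688$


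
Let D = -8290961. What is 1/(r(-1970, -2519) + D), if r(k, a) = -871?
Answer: -1/8291832 ≈ -1.2060e-7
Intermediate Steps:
1/(r(-1970, -2519) + D) = 1/(-871 - 8290961) = 1/(-8291832) = -1/8291832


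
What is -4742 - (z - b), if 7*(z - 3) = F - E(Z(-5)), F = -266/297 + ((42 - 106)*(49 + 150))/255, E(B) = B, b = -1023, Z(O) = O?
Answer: -1018134871/176715 ≈ -5761.5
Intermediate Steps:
F = -1283474/25245 (F = -266*1/297 - 64*199*(1/255) = -266/297 - 12736*1/255 = -266/297 - 12736/255 = -1283474/25245 ≈ -50.841)
z = -627104/176715 (z = 3 + (-1283474/25245 - 1*(-5))/7 = 3 + (-1283474/25245 + 5)/7 = 3 + (⅐)*(-1157249/25245) = 3 - 1157249/176715 = -627104/176715 ≈ -3.5487)
-4742 - (z - b) = -4742 - (-627104/176715 - 1*(-1023)) = -4742 - (-627104/176715 + 1023) = -4742 - 1*180152341/176715 = -4742 - 180152341/176715 = -1018134871/176715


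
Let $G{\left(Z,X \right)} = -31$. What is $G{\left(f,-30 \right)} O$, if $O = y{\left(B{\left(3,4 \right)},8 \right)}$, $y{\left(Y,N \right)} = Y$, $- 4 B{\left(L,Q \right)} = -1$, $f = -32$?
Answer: $- \frac{31}{4} \approx -7.75$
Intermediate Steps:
$B{\left(L,Q \right)} = \frac{1}{4}$ ($B{\left(L,Q \right)} = \left(- \frac{1}{4}\right) \left(-1\right) = \frac{1}{4}$)
$O = \frac{1}{4} \approx 0.25$
$G{\left(f,-30 \right)} O = \left(-31\right) \frac{1}{4} = - \frac{31}{4}$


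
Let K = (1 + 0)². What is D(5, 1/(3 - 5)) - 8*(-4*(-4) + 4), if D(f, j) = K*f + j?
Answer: -311/2 ≈ -155.50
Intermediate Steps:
K = 1 (K = 1² = 1)
D(f, j) = f + j (D(f, j) = 1*f + j = f + j)
D(5, 1/(3 - 5)) - 8*(-4*(-4) + 4) = (5 + 1/(3 - 5)) - 8*(-4*(-4) + 4) = (5 + 1/(-2)) - 8*(16 + 4) = (5 - ½) - 8*20 = 9/2 - 160 = -311/2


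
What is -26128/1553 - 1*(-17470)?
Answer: 27104782/1553 ≈ 17453.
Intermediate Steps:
-26128/1553 - 1*(-17470) = -26128*1/1553 + 17470 = -26128/1553 + 17470 = 27104782/1553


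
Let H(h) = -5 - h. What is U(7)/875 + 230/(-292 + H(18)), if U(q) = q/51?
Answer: -97729/133875 ≈ -0.73000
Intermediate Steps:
U(q) = q/51 (U(q) = q*(1/51) = q/51)
U(7)/875 + 230/(-292 + H(18)) = ((1/51)*7)/875 + 230/(-292 + (-5 - 1*18)) = (7/51)*(1/875) + 230/(-292 + (-5 - 18)) = 1/6375 + 230/(-292 - 23) = 1/6375 + 230/(-315) = 1/6375 + 230*(-1/315) = 1/6375 - 46/63 = -97729/133875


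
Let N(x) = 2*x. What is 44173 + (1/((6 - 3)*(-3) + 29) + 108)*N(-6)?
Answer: 214382/5 ≈ 42876.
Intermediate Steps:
44173 + (1/((6 - 3)*(-3) + 29) + 108)*N(-6) = 44173 + (1/((6 - 3)*(-3) + 29) + 108)*(2*(-6)) = 44173 + (1/(3*(-3) + 29) + 108)*(-12) = 44173 + (1/(-9 + 29) + 108)*(-12) = 44173 + (1/20 + 108)*(-12) = 44173 + (2161/20)*(-12) = 44173 - 6483/5 = 214382/5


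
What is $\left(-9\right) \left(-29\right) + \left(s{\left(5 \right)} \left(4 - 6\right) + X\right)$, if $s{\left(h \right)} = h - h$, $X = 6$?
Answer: $267$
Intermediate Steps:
$s{\left(h \right)} = 0$
$\left(-9\right) \left(-29\right) + \left(s{\left(5 \right)} \left(4 - 6\right) + X\right) = \left(-9\right) \left(-29\right) + \left(0 \left(4 - 6\right) + 6\right) = 261 + \left(0 \left(4 - 6\right) + 6\right) = 261 + \left(0 \left(-2\right) + 6\right) = 261 + \left(0 + 6\right) = 261 + 6 = 267$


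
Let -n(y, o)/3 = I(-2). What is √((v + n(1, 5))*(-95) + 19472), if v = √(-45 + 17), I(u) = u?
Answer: √(18902 - 190*I*√7) ≈ 137.5 - 1.828*I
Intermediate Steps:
v = 2*I*√7 (v = √(-28) = 2*I*√7 ≈ 5.2915*I)
n(y, o) = 6 (n(y, o) = -3*(-2) = 6)
√((v + n(1, 5))*(-95) + 19472) = √((2*I*√7 + 6)*(-95) + 19472) = √((6 + 2*I*√7)*(-95) + 19472) = √((-570 - 190*I*√7) + 19472) = √(18902 - 190*I*√7)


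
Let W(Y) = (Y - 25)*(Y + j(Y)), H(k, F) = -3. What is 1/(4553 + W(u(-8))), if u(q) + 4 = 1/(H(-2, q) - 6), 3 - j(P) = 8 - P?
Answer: 81/399971 ≈ 0.00020251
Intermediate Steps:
j(P) = -5 + P (j(P) = 3 - (8 - P) = 3 + (-8 + P) = -5 + P)
u(q) = -37/9 (u(q) = -4 + 1/(-3 - 6) = -4 + 1/(-9) = -4 - ⅑ = -37/9)
W(Y) = (-25 + Y)*(-5 + 2*Y) (W(Y) = (Y - 25)*(Y + (-5 + Y)) = (-25 + Y)*(-5 + 2*Y))
1/(4553 + W(u(-8))) = 1/(4553 + (125 - 55*(-37/9) + 2*(-37/9)²)) = 1/(4553 + (125 + 2035/9 + 2*(1369/81))) = 1/(4553 + (125 + 2035/9 + 2738/81)) = 1/(4553 + 31178/81) = 1/(399971/81) = 81/399971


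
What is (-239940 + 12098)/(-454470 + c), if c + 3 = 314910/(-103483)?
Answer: 23577773686/47030544369 ≈ 0.50133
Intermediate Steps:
c = -625359/103483 (c = -3 + 314910/(-103483) = -3 + 314910*(-1/103483) = -3 - 314910/103483 = -625359/103483 ≈ -6.0431)
(-239940 + 12098)/(-454470 + c) = (-239940 + 12098)/(-454470 - 625359/103483) = -227842/(-47030544369/103483) = -227842*(-103483/47030544369) = 23577773686/47030544369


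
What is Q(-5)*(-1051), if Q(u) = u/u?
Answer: -1051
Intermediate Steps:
Q(u) = 1
Q(-5)*(-1051) = 1*(-1051) = -1051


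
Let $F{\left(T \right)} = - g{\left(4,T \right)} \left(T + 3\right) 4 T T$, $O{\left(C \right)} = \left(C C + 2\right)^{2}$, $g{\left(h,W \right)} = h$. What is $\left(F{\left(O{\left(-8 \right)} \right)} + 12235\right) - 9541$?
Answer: $-1323373984890$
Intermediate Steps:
$O{\left(C \right)} = \left(2 + C^{2}\right)^{2}$ ($O{\left(C \right)} = \left(C^{2} + 2\right)^{2} = \left(2 + C^{2}\right)^{2}$)
$F{\left(T \right)} = - T^{2} \left(48 + 16 T\right)$ ($F{\left(T \right)} = - 4 \left(T + 3\right) 4 T T = - 4 \left(3 + T\right) 4 T T = - \left(12 + 4 T\right) 4 T T = - \left(48 + 16 T\right) T T = - T \left(48 + 16 T\right) T = - T^{2} \left(48 + 16 T\right)$)
$\left(F{\left(O{\left(-8 \right)} \right)} + 12235\right) - 9541 = \left(16 \left(\left(2 + \left(-8\right)^{2}\right)^{2}\right)^{2} \left(-3 - \left(2 + \left(-8\right)^{2}\right)^{2}\right) + 12235\right) - 9541 = \left(16 \left(\left(2 + 64\right)^{2}\right)^{2} \left(-3 - \left(2 + 64\right)^{2}\right) + 12235\right) - 9541 = \left(16 \left(66^{2}\right)^{2} \left(-3 - 66^{2}\right) + 12235\right) - 9541 = \left(16 \cdot 4356^{2} \left(-3 - 4356\right) + 12235\right) - 9541 = \left(16 \cdot 18974736 \left(-3 - 4356\right) + 12235\right) - 9541 = \left(16 \cdot 18974736 \left(-4359\right) + 12235\right) - 9541 = \left(-1323373987584 + 12235\right) - 9541 = -1323373975349 - 9541 = -1323373984890$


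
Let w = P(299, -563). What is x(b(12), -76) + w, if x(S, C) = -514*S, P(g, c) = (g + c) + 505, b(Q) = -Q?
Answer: 6409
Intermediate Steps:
P(g, c) = 505 + c + g (P(g, c) = (c + g) + 505 = 505 + c + g)
w = 241 (w = 505 - 563 + 299 = 241)
x(b(12), -76) + w = -(-514)*12 + 241 = -514*(-12) + 241 = 6168 + 241 = 6409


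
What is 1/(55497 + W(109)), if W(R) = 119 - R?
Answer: 1/55507 ≈ 1.8016e-5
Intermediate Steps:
1/(55497 + W(109)) = 1/(55497 + (119 - 1*109)) = 1/(55497 + (119 - 109)) = 1/(55497 + 10) = 1/55507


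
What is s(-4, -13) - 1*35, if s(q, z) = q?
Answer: -39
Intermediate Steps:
s(-4, -13) - 1*35 = -4 - 1*35 = -4 - 35 = -39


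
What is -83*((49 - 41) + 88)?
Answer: -7968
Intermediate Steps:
-83*((49 - 41) + 88) = -83*(8 + 88) = -83*96 = -7968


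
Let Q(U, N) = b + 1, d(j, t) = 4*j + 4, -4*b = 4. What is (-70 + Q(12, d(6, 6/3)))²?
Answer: 4900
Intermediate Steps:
b = -1 (b = -¼*4 = -1)
d(j, t) = 4 + 4*j
Q(U, N) = 0 (Q(U, N) = -1 + 1 = 0)
(-70 + Q(12, d(6, 6/3)))² = (-70 + 0)² = (-70)² = 4900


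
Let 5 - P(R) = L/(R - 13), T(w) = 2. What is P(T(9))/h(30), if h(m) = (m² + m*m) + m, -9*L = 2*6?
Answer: 161/60390 ≈ 0.0026660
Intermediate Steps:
L = -4/3 (L = -2*6/9 = -⅑*12 = -4/3 ≈ -1.3333)
h(m) = m + 2*m² (h(m) = (m² + m²) + m = 2*m² + m = m + 2*m²)
P(R) = 5 + 4/(3*(-13 + R)) (P(R) = 5 - (-4)/(3*(R - 13)) = 5 - (-4)/(3*(-13 + R)) = 5 + 4/(3*(-13 + R)))
P(T(9))/h(30) = ((-191 + 15*2)/(3*(-13 + 2)))/((30*(1 + 2*30))) = ((⅓)*(-191 + 30)/(-11))/((30*(1 + 60))) = ((⅓)*(-1/11)*(-161))/((30*61)) = (161/33)/1830 = (161/33)*(1/1830) = 161/60390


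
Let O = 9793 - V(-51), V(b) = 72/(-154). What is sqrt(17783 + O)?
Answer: 6*sqrt(4541691)/77 ≈ 166.06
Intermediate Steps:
V(b) = -36/77 (V(b) = 72*(-1/154) = -36/77)
O = 754097/77 (O = 9793 - 1*(-36/77) = 9793 + 36/77 = 754097/77 ≈ 9793.5)
sqrt(17783 + O) = sqrt(17783 + 754097/77) = sqrt(2123388/77) = 6*sqrt(4541691)/77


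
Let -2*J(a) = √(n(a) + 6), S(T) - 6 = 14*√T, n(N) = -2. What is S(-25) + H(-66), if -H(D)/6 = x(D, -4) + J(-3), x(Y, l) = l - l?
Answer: 12 + 70*I ≈ 12.0 + 70.0*I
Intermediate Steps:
x(Y, l) = 0
S(T) = 6 + 14*√T
J(a) = -1 (J(a) = -√(-2 + 6)/2 = -√4/2 = -½*2 = -1)
H(D) = 6 (H(D) = -6*(0 - 1) = -6*(-1) = 6)
S(-25) + H(-66) = (6 + 14*√(-25)) + 6 = (6 + 14*(5*I)) + 6 = (6 + 70*I) + 6 = 12 + 70*I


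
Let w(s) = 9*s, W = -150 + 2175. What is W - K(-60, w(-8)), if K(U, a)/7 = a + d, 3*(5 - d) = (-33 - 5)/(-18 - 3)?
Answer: 22484/9 ≈ 2498.2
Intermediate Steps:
W = 2025
d = 277/63 (d = 5 - (-33 - 5)/(3*(-18 - 3)) = 5 - (-38)/(3*(-21)) = 5 - (-38)*(-1)/(3*21) = 5 - 1/3*38/21 = 5 - 38/63 = 277/63 ≈ 4.3968)
K(U, a) = 277/9 + 7*a (K(U, a) = 7*(a + 277/63) = 7*(277/63 + a) = 277/9 + 7*a)
W - K(-60, w(-8)) = 2025 - (277/9 + 7*(9*(-8))) = 2025 - (277/9 + 7*(-72)) = 2025 - (277/9 - 504) = 2025 - 1*(-4259/9) = 2025 + 4259/9 = 22484/9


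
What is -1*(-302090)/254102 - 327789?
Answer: -41645769194/127051 ≈ -3.2779e+5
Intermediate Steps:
-1*(-302090)/254102 - 327789 = 302090*(1/254102) - 327789 = 151045/127051 - 327789 = -41645769194/127051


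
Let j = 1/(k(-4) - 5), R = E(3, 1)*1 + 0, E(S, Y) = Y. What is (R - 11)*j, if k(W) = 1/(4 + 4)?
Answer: 80/39 ≈ 2.0513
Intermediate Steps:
k(W) = ⅛ (k(W) = 1/8 = ⅛)
R = 1 (R = 1*1 + 0 = 1 + 0 = 1)
j = -8/39 (j = 1/(⅛ - 5) = 1/(-39/8) = -8/39 ≈ -0.20513)
(R - 11)*j = (1 - 11)*(-8/39) = -10*(-8/39) = 80/39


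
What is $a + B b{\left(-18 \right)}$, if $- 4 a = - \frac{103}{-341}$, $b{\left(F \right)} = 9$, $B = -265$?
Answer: $- \frac{3253243}{1364} \approx -2385.1$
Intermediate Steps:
$a = - \frac{103}{1364}$ ($a = - \frac{\left(-103\right) \frac{1}{-341}}{4} = - \frac{\left(-103\right) \left(- \frac{1}{341}\right)}{4} = \left(- \frac{1}{4}\right) \frac{103}{341} = - \frac{103}{1364} \approx -0.075513$)
$a + B b{\left(-18 \right)} = - \frac{103}{1364} - 2385 = - \frac{3253243}{1364}$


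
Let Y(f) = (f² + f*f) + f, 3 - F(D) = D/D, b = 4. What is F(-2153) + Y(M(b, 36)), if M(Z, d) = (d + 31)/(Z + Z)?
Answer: 4821/32 ≈ 150.66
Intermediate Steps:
M(Z, d) = (31 + d)/(2*Z) (M(Z, d) = (31 + d)/((2*Z)) = (31 + d)*(1/(2*Z)) = (31 + d)/(2*Z))
F(D) = 2 (F(D) = 3 - D/D = 3 - 1*1 = 3 - 1 = 2)
Y(f) = f + 2*f² (Y(f) = (f² + f²) + f = 2*f² + f = f + 2*f²)
F(-2153) + Y(M(b, 36)) = 2 + ((½)*(31 + 36)/4)*(1 + 2*((½)*(31 + 36)/4)) = 2 + ((½)*(¼)*67)*(1 + 2*((½)*(¼)*67)) = 2 + 67*(1 + 2*(67/8))/8 = 2 + 67*(1 + 67/4)/8 = 2 + (67/8)*(71/4) = 2 + 4757/32 = 4821/32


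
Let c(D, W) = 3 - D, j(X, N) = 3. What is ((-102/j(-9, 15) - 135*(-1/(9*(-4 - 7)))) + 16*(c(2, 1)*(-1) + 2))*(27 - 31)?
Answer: 852/11 ≈ 77.455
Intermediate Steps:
((-102/j(-9, 15) - 135*(-1/(9*(-4 - 7)))) + 16*(c(2, 1)*(-1) + 2))*(27 - 31) = ((-102/3 - 135*(-1/(9*(-4 - 7)))) + 16*((3 - 1*2)*(-1) + 2))*(27 - 31) = ((-102*1/3 - 135/((-11*(-9)))) + 16*((3 - 2)*(-1) + 2))*(-4) = ((-34 - 135/99) + 16*(1*(-1) + 2))*(-4) = ((-34 - 135*1/99) + 16*(-1 + 2))*(-4) = ((-34 - 15/11) + 16*1)*(-4) = (-389/11 + 16)*(-4) = -213/11*(-4) = 852/11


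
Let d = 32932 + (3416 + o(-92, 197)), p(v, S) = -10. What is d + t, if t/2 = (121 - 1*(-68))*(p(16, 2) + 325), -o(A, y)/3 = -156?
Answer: 155886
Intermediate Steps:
o(A, y) = 468 (o(A, y) = -3*(-156) = 468)
t = 119070 (t = 2*((121 - 1*(-68))*(-10 + 325)) = 2*((121 + 68)*315) = 2*(189*315) = 2*59535 = 119070)
d = 36816 (d = 32932 + (3416 + 468) = 32932 + 3884 = 36816)
d + t = 36816 + 119070 = 155886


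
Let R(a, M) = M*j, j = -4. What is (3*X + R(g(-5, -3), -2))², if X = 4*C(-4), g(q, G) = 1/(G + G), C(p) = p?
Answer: 1600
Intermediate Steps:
g(q, G) = 1/(2*G)
X = -16 (X = 4*(-4) = -16)
R(a, M) = -4*M (R(a, M) = M*(-4) = -4*M)
(3*X + R(g(-5, -3), -2))² = (3*(-16) - 4*(-2))² = (-48 + 8)² = (-40)² = 1600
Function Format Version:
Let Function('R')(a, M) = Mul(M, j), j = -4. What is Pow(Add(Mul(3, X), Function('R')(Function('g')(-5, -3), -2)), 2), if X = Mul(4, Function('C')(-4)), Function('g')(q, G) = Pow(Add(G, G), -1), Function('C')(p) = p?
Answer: 1600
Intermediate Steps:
Function('g')(q, G) = Mul(Rational(1, 2), Pow(G, -1)) (Function('g')(q, G) = Pow(Mul(2, G), -1) = Mul(Rational(1, 2), Pow(G, -1)))
X = -16 (X = Mul(4, -4) = -16)
Function('R')(a, M) = Mul(-4, M) (Function('R')(a, M) = Mul(M, -4) = Mul(-4, M))
Pow(Add(Mul(3, X), Function('R')(Function('g')(-5, -3), -2)), 2) = Pow(Add(Mul(3, -16), Mul(-4, -2)), 2) = Pow(Add(-48, 8), 2) = Pow(-40, 2) = 1600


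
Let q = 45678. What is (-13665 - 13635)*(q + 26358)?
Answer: -1966582800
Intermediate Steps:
(-13665 - 13635)*(q + 26358) = (-13665 - 13635)*(45678 + 26358) = -27300*72036 = -1966582800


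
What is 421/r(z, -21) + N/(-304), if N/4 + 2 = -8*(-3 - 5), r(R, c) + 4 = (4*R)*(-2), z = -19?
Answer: 5705/2812 ≈ 2.0288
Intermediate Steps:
r(R, c) = -4 - 8*R (r(R, c) = -4 + (4*R)*(-2) = -4 - 8*R)
N = 248 (N = -8 + 4*(-8*(-3 - 5)) = -8 + 4*(-8*(-8)) = -8 + 4*64 = -8 + 256 = 248)
421/r(z, -21) + N/(-304) = 421/(-4 - 8*(-19)) + 248/(-304) = 421/(-4 + 152) + 248*(-1/304) = 421/148 - 31/38 = 5705/2812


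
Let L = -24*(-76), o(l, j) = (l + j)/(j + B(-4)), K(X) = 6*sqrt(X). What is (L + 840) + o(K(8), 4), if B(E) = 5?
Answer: 23980/9 + 4*sqrt(2)/3 ≈ 2666.3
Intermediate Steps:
o(l, j) = (j + l)/(5 + j) (o(l, j) = (l + j)/(j + 5) = (j + l)/(5 + j))
L = 1824
(L + 840) + o(K(8), 4) = (1824 + 840) + (4 + 6*sqrt(8))/(5 + 4) = 2664 + (4 + 6*(2*sqrt(2)))/9 = 2664 + (4 + 12*sqrt(2))/9 = 2664 + (4/9 + 4*sqrt(2)/3) = 23980/9 + 4*sqrt(2)/3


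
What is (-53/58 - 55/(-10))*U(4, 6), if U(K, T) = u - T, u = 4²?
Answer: 1330/29 ≈ 45.862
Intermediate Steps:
u = 16
U(K, T) = 16 - T
(-53/58 - 55/(-10))*U(4, 6) = (-53/58 - 55/(-10))*(16 - 1*6) = (-53*1/58 - 55*(-⅒))*(16 - 6) = (-53/58 + 11/2)*10 = (133/29)*10 = 1330/29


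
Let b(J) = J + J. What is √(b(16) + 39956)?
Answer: 2*√9997 ≈ 199.97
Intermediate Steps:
b(J) = 2*J
√(b(16) + 39956) = √(2*16 + 39956) = √(32 + 39956) = √39988 = 2*√9997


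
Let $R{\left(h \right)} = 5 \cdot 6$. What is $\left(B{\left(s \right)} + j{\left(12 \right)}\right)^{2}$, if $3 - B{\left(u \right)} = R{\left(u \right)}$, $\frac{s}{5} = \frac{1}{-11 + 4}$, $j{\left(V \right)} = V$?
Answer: $225$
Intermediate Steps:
$s = - \frac{5}{7}$ ($s = \frac{5}{-11 + 4} = \frac{5}{-7} = 5 \left(- \frac{1}{7}\right) = - \frac{5}{7} \approx -0.71429$)
$R{\left(h \right)} = 30$
$B{\left(u \right)} = -27$ ($B{\left(u \right)} = 3 - 30 = -27$)
$\left(B{\left(s \right)} + j{\left(12 \right)}\right)^{2} = \left(-27 + 12\right)^{2} = \left(-15\right)^{2} = 225$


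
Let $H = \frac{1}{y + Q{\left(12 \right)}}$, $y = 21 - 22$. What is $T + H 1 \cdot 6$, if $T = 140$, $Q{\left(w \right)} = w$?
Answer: $\frac{1546}{11} \approx 140.55$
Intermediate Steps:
$y = -1$ ($y = 21 - 22 = -1$)
$H = \frac{1}{11}$ ($H = \frac{1}{-1 + 12} = \frac{1}{11} \approx 0.090909$)
$T + H 1 \cdot 6 = 140 + \frac{1 \cdot 6}{11} = 140 + \frac{1}{11} \cdot 6 = 140 + \frac{6}{11} = \frac{1546}{11}$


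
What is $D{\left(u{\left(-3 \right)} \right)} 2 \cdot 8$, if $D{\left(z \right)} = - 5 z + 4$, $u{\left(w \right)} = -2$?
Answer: $224$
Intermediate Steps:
$D{\left(z \right)} = 4 - 5 z$
$D{\left(u{\left(-3 \right)} \right)} 2 \cdot 8 = \left(4 - -10\right) 2 \cdot 8 = \left(4 + 10\right) 2 \cdot 8 = 14 \cdot 2 \cdot 8 = 28 \cdot 8 = 224$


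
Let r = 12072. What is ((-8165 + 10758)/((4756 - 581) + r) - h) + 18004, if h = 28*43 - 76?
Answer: 274186965/16247 ≈ 16876.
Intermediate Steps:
h = 1128 (h = 1204 - 76 = 1128)
((-8165 + 10758)/((4756 - 581) + r) - h) + 18004 = ((-8165 + 10758)/((4756 - 581) + 12072) - 1*1128) + 18004 = (2593/(4175 + 12072) - 1128) + 18004 = (2593/16247 - 1128) + 18004 = -18324023/16247 + 18004 = 274186965/16247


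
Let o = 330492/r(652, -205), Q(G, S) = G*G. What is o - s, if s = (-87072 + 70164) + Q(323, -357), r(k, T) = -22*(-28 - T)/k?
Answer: -92649693/649 ≈ -1.4276e+5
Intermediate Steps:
Q(G, S) = G**2
r(k, T) = -22*(-28 - T)/k
o = -35913464/649 (o = 330492/((22*(28 - 205)/652)) = 330492/((22*(1/652)*(-177))) = 330492/(-1947/326) = 330492*(-326/1947) = -35913464/649 ≈ -55337.)
s = 87421 (s = (-87072 + 70164) + 323**2 = -16908 + 104329 = 87421)
o - s = -35913464/649 - 1*87421 = -35913464/649 - 87421 = -92649693/649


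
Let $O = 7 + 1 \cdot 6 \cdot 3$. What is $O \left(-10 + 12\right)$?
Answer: $50$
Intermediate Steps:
$O = 25$ ($O = 7 + 6 \cdot 3 = 7 + 18 = 25$)
$O \left(-10 + 12\right) = 25 \left(-10 + 12\right) = 25 \cdot 2 = 50$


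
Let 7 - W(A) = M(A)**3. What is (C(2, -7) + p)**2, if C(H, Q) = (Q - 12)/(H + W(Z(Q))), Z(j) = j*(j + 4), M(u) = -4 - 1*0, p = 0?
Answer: 361/5329 ≈ 0.067743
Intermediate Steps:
M(u) = -4 (M(u) = -4 + 0 = -4)
Z(j) = j*(4 + j)
W(A) = 71 (W(A) = 7 - 1*(-4)**3 = 7 - 1*(-64) = 7 + 64 = 71)
C(H, Q) = (-12 + Q)/(71 + H) (C(H, Q) = (Q - 12)/(H + 71) = (-12 + Q)/(71 + H))
(C(2, -7) + p)**2 = ((-12 - 7)/(71 + 2) + 0)**2 = (-19/73 + 0)**2 = (-19/73)**2 = 361/5329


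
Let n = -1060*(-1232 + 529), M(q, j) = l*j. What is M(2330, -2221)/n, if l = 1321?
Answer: -2933941/745180 ≈ -3.9372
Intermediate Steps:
M(q, j) = 1321*j
n = 745180 (n = -1060*(-703) = 745180)
M(2330, -2221)/n = (1321*(-2221))/745180 = -2933941*1/745180 = -2933941/745180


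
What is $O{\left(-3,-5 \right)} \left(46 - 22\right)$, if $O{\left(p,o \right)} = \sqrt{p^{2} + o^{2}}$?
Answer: $24 \sqrt{34} \approx 139.94$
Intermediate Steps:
$O{\left(p,o \right)} = \sqrt{o^{2} + p^{2}}$
$O{\left(-3,-5 \right)} \left(46 - 22\right) = \sqrt{\left(-5\right)^{2} + \left(-3\right)^{2}} \left(46 - 22\right) = \sqrt{25 + 9} \cdot 24 = \sqrt{34} \cdot 24 = 24 \sqrt{34}$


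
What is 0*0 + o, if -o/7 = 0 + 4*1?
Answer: -28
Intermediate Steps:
o = -28 (o = -7*(0 + 4*1) = -7*(0 + 4) = -7*4 = -28)
0*0 + o = 0*0 - 28 = 0 - 28 = -28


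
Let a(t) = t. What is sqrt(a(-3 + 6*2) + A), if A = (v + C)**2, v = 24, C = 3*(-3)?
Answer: 3*sqrt(26) ≈ 15.297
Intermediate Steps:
C = -9
A = 225 (A = (24 - 9)**2 = 15**2 = 225)
sqrt(a(-3 + 6*2) + A) = sqrt((-3 + 6*2) + 225) = sqrt((-3 + 12) + 225) = sqrt(9 + 225) = sqrt(234) = 3*sqrt(26)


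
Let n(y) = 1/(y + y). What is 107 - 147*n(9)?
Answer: 593/6 ≈ 98.833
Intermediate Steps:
n(y) = 1/(2*y)
107 - 147*n(9) = 107 - 147/(2*9) = 107 - 147*1/18 = 107 - 49/6 = 593/6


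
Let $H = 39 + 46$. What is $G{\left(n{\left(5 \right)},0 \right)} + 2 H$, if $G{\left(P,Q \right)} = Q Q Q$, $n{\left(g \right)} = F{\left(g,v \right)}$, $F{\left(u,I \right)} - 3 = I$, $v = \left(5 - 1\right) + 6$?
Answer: $170$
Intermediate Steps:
$v = 10$ ($v = 4 + 6 = 10$)
$F{\left(u,I \right)} = 3 + I$
$n{\left(g \right)} = 13$ ($n{\left(g \right)} = 3 + 10 = 13$)
$G{\left(P,Q \right)} = Q^{3}$ ($G{\left(P,Q \right)} = Q^{2} Q = Q^{3}$)
$H = 85$
$G{\left(n{\left(5 \right)},0 \right)} + 2 H = 0^{3} + 2 \cdot 85 = 0 + 170 = 170$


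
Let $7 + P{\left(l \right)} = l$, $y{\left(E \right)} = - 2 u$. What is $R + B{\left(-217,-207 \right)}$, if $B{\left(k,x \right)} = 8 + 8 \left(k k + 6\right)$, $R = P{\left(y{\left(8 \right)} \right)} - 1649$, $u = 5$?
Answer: $375102$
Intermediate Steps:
$y{\left(E \right)} = -10$ ($y{\left(E \right)} = \left(-2\right) 5 = -10$)
$P{\left(l \right)} = -7 + l$
$R = -1666$ ($R = \left(-7 - 10\right) - 1649 = -17 - 1649 = -1666$)
$B{\left(k,x \right)} = 56 + 8 k^{2}$ ($B{\left(k,x \right)} = 8 + 8 \left(k^{2} + 6\right) = 8 + 8 \left(6 + k^{2}\right) = 8 + \left(48 + 8 k^{2}\right) = 56 + 8 k^{2}$)
$R + B{\left(-217,-207 \right)} = -1666 + \left(56 + 8 \left(-217\right)^{2}\right) = -1666 + \left(56 + 8 \cdot 47089\right) = -1666 + \left(56 + 376712\right) = -1666 + 376768 = 375102$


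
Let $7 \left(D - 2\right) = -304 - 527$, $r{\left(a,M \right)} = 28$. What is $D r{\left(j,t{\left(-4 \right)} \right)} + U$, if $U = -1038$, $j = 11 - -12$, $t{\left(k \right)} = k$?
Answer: $-4306$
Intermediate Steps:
$j = 23$ ($j = 11 + 12 = 23$)
$D = - \frac{817}{7}$ ($D = 2 + \frac{-304 - 527}{7} = 2 + \frac{1}{7} \left(-831\right) = 2 - \frac{831}{7} = - \frac{817}{7} \approx -116.71$)
$D r{\left(j,t{\left(-4 \right)} \right)} + U = \left(- \frac{817}{7}\right) 28 - 1038 = -3268 - 1038 = -4306$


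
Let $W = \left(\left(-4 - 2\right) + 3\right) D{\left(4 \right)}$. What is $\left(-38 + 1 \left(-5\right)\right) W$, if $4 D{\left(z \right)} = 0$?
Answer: $0$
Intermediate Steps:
$D{\left(z \right)} = 0$ ($D{\left(z \right)} = \frac{1}{4} \cdot 0 = 0$)
$W = 0$ ($W = \left(\left(-4 - 2\right) + 3\right) 0 = \left(-6 + 3\right) 0 = \left(-3\right) 0 = 0$)
$\left(-38 + 1 \left(-5\right)\right) W = \left(-38 + 1 \left(-5\right)\right) 0 = \left(-38 - 5\right) 0 = \left(-43\right) 0 = 0$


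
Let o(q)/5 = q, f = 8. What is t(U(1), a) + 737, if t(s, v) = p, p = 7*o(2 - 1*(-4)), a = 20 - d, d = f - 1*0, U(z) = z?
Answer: 947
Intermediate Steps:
o(q) = 5*q
d = 8 (d = 8 - 1*0 = 8 + 0 = 8)
a = 12 (a = 20 - 1*8 = 20 - 8 = 12)
p = 210 (p = 7*(5*(2 - 1*(-4))) = 7*(5*(2 + 4)) = 7*(5*6) = 7*30 = 210)
t(s, v) = 210
t(U(1), a) + 737 = 210 + 737 = 947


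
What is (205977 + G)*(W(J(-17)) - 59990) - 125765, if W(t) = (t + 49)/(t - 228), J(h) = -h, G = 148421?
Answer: -4485980826903/211 ≈ -2.1261e+10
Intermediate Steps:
W(t) = (49 + t)/(-228 + t)
(205977 + G)*(W(J(-17)) - 59990) - 125765 = (205977 + 148421)*((49 - 1*(-17))/(-228 - 1*(-17)) - 59990) - 125765 = 354398*((49 + 17)/(-228 + 17) - 59990) - 125765 = 354398*(66/(-211) - 59990) - 125765 = 354398*(-1/211*66 - 59990) - 125765 = 354398*(-66/211 - 59990) - 125765 = 354398*(-12657956/211) - 125765 = -4485954290488/211 - 125765 = -4485980826903/211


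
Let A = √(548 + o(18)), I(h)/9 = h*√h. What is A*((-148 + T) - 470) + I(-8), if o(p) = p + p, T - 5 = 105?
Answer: -1016*√146 - 144*I*√2 ≈ -12276.0 - 203.65*I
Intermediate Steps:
T = 110 (T = 5 + 105 = 110)
I(h) = 9*h^(3/2) (I(h) = 9*(h*√h) = 9*h^(3/2))
o(p) = 2*p
A = 2*√146 (A = √(548 + 2*18) = √(548 + 36) = √584 = 2*√146 ≈ 24.166)
A*((-148 + T) - 470) + I(-8) = (2*√146)*((-148 + 110) - 470) + 9*(-8)^(3/2) = (2*√146)*(-38 - 470) + 9*(-16*I*√2) = (2*√146)*(-508) - 144*I*√2 = -1016*√146 - 144*I*√2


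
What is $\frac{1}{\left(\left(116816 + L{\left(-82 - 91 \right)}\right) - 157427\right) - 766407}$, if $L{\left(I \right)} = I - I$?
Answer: $- \frac{1}{807018} \approx -1.2391 \cdot 10^{-6}$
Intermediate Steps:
$L{\left(I \right)} = 0$
$\frac{1}{\left(\left(116816 + L{\left(-82 - 91 \right)}\right) - 157427\right) - 766407} = \frac{1}{\left(\left(116816 + 0\right) - 157427\right) - 766407} = \frac{1}{\left(116816 - 157427\right) - 766407} = \frac{1}{-40611 - 766407} = \frac{1}{-807018} = - \frac{1}{807018}$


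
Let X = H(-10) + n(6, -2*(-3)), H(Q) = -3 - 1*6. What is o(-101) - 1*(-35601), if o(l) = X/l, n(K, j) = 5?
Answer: 3595705/101 ≈ 35601.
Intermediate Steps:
H(Q) = -9 (H(Q) = -3 - 6 = -9)
X = -4 (X = -9 + 5 = -4)
o(l) = -4/l
o(-101) - 1*(-35601) = -4/(-101) - 1*(-35601) = -4*(-1/101) + 35601 = 4/101 + 35601 = 3595705/101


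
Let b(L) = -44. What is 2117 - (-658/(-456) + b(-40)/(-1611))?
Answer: 259016995/122436 ≈ 2115.5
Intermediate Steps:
2117 - (-658/(-456) + b(-40)/(-1611)) = 2117 - (-658/(-456) - 44/(-1611)) = 2117 - (-658*(-1/456) - 44*(-1/1611)) = 2117 - (329/228 + 44/1611) = 2117 - 1*180017/122436 = 2117 - 180017/122436 = 259016995/122436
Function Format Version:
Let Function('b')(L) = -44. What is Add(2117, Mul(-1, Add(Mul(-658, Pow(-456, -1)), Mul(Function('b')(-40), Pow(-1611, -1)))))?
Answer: Rational(259016995, 122436) ≈ 2115.5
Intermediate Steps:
Add(2117, Mul(-1, Add(Mul(-658, Pow(-456, -1)), Mul(Function('b')(-40), Pow(-1611, -1))))) = Add(2117, Mul(-1, Add(Mul(-658, Pow(-456, -1)), Mul(-44, Pow(-1611, -1))))) = Add(2117, Mul(-1, Add(Mul(-658, Rational(-1, 456)), Mul(-44, Rational(-1, 1611))))) = Add(2117, Mul(-1, Add(Rational(329, 228), Rational(44, 1611)))) = Add(2117, Mul(-1, Rational(180017, 122436))) = Add(2117, Rational(-180017, 122436)) = Rational(259016995, 122436)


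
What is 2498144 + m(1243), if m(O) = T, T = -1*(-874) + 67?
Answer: 2499085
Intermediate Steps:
T = 941 (T = 874 + 67 = 941)
m(O) = 941
2498144 + m(1243) = 2498144 + 941 = 2499085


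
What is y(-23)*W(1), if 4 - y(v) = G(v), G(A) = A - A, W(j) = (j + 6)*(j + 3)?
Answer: 112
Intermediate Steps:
W(j) = (3 + j)*(6 + j) (W(j) = (6 + j)*(3 + j) = (3 + j)*(6 + j))
G(A) = 0
y(v) = 4 (y(v) = 4 - 1*0 = 4 + 0 = 4)
y(-23)*W(1) = 4*(18 + 1² + 9*1) = 4*(18 + 1 + 9) = 4*28 = 112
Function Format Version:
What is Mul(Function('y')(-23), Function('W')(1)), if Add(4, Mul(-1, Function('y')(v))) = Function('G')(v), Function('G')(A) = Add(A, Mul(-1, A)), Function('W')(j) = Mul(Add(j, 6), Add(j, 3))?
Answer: 112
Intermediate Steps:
Function('W')(j) = Mul(Add(3, j), Add(6, j)) (Function('W')(j) = Mul(Add(6, j), Add(3, j)) = Mul(Add(3, j), Add(6, j)))
Function('G')(A) = 0
Function('y')(v) = 4 (Function('y')(v) = Add(4, Mul(-1, 0)) = Add(4, 0) = 4)
Mul(Function('y')(-23), Function('W')(1)) = Mul(4, Add(18, Pow(1, 2), Mul(9, 1))) = Mul(4, Add(18, 1, 9)) = Mul(4, 28) = 112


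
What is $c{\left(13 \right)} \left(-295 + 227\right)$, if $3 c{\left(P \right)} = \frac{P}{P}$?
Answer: $- \frac{68}{3} \approx -22.667$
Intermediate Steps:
$c{\left(P \right)} = \frac{1}{3}$ ($c{\left(P \right)} = \frac{P \frac{1}{P}}{3} = \frac{1}{3} \cdot 1 = \frac{1}{3}$)
$c{\left(13 \right)} \left(-295 + 227\right) = \frac{-295 + 227}{3} = \frac{1}{3} \left(-68\right) = - \frac{68}{3}$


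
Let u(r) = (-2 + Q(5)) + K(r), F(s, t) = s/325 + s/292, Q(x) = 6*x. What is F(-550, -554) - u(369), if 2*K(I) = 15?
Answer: -37083/949 ≈ -39.076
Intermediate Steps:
K(I) = 15/2 (K(I) = (½)*15 = 15/2)
F(s, t) = 617*s/94900 (F(s, t) = s*(1/325) + s*(1/292) = s/325 + s/292 = 617*s/94900)
u(r) = 71/2 (u(r) = (-2 + 6*5) + 15/2 = (-2 + 30) + 15/2 = 28 + 15/2 = 71/2)
F(-550, -554) - u(369) = (617/94900)*(-550) - 1*71/2 = -6787/1898 - 71/2 = -37083/949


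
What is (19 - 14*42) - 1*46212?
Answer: -46781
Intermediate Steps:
(19 - 14*42) - 1*46212 = (19 - 588) - 46212 = -569 - 46212 = -46781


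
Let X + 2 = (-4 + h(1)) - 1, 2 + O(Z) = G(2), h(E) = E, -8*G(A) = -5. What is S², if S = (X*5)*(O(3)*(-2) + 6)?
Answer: 275625/4 ≈ 68906.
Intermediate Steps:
G(A) = 5/8 (G(A) = -⅛*(-5) = 5/8)
O(Z) = -11/8 (O(Z) = -2 + 5/8 = -11/8)
X = -6 (X = -2 + ((-4 + 1) - 1) = -2 + (-3 - 1) = -2 - 4 = -6)
S = -525/2 (S = (-6*5)*(-11/8*(-2) + 6) = -30*(11/4 + 6) = -30*35/4 = -525/2 ≈ -262.50)
S² = (-525/2)² = 275625/4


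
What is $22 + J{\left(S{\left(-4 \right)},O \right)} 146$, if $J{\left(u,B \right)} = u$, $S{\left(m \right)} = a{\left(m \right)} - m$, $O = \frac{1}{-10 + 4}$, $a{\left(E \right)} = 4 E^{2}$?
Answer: $9950$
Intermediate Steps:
$O = - \frac{1}{6}$ ($O = \frac{1}{-6} = - \frac{1}{6} \approx -0.16667$)
$S{\left(m \right)} = - m + 4 m^{2}$ ($S{\left(m \right)} = 4 m^{2} - m = - m + 4 m^{2}$)
$22 + J{\left(S{\left(-4 \right)},O \right)} 146 = 22 + - 4 \left(-1 + 4 \left(-4\right)\right) 146 = 22 + - 4 \left(-1 - 16\right) 146 = 22 + \left(-4\right) \left(-17\right) 146 = 22 + 68 \cdot 146 = 22 + 9928 = 9950$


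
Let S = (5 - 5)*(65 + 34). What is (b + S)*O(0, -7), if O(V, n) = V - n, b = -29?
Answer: -203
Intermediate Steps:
S = 0 (S = 0*99 = 0)
(b + S)*O(0, -7) = (-29 + 0)*(0 - 1*(-7)) = -29*(0 + 7) = -29*7 = -203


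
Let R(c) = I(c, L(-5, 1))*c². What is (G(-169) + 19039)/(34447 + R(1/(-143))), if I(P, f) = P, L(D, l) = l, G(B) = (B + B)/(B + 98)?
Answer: 3953840754149/7151841255488 ≈ 0.55284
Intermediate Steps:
G(B) = 2*B/(98 + B) (G(B) = (2*B)/(98 + B) = 2*B/(98 + B))
R(c) = c³ (R(c) = c*c² = c³)
(G(-169) + 19039)/(34447 + R(1/(-143))) = (2*(-169)/(98 - 169) + 19039)/(34447 + (1/(-143))³) = (2*(-169)/(-71) + 19039)/(34447 + (-1/143)³) = (2*(-169)*(-1/71) + 19039)/(34447 - 1/2924207) = (338/71 + 19039)/(100730158528/2924207) = (1352107/71)*(2924207/100730158528) = 3953840754149/7151841255488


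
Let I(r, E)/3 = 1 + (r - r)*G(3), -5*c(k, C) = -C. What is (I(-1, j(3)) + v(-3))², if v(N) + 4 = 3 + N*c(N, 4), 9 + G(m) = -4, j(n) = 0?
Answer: 4/25 ≈ 0.16000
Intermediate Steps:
c(k, C) = C/5 (c(k, C) = -(-1)*C/5 = C/5)
G(m) = -13 (G(m) = -9 - 4 = -13)
I(r, E) = 3 (I(r, E) = 3*(1 + (r - r)*(-13)) = 3*(1 + 0*(-13)) = 3*(1 + 0) = 3*1 = 3)
v(N) = -1 + 4*N/5 (v(N) = -4 + (3 + N*((⅕)*4)) = -4 + (3 + N*(⅘)) = -4 + (3 + 4*N/5) = -1 + 4*N/5)
(I(-1, j(3)) + v(-3))² = (3 + (-1 + (⅘)*(-3)))² = (3 + (-1 - 12/5))² = (3 - 17/5)² = (-⅖)² = 4/25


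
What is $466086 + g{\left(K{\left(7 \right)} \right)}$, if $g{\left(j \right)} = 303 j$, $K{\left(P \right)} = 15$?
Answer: $470631$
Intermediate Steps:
$466086 + g{\left(K{\left(7 \right)} \right)} = 466086 + 303 \cdot 15 = 466086 + 4545 = 470631$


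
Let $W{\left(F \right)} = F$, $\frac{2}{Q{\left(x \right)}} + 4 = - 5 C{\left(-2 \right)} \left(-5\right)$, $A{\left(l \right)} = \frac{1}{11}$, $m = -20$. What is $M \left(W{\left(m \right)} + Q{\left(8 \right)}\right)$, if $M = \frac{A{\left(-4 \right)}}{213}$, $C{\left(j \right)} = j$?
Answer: $- \frac{541}{63261} \approx -0.0085519$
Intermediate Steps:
$A{\left(l \right)} = \frac{1}{11}$
$M = \frac{1}{2343}$ ($M = \frac{1}{11 \cdot 213} = \frac{1}{11} \cdot \frac{1}{213} = \frac{1}{2343} \approx 0.0004268$)
$Q{\left(x \right)} = - \frac{1}{27}$ ($Q{\left(x \right)} = \frac{2}{-4 + \left(-5\right) \left(-2\right) \left(-5\right)} = \frac{2}{-4 + 10 \left(-5\right)} = \frac{2}{-4 - 50} = \frac{2}{-54} = 2 \left(- \frac{1}{54}\right) = - \frac{1}{27}$)
$M \left(W{\left(m \right)} + Q{\left(8 \right)}\right) = \frac{-20 - \frac{1}{27}}{2343} = \frac{1}{2343} \left(- \frac{541}{27}\right) = - \frac{541}{63261}$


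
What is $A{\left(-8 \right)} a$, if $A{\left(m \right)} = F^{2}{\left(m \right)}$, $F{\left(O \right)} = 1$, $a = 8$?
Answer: $8$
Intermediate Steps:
$A{\left(m \right)} = 1$ ($A{\left(m \right)} = 1^{2} = 1$)
$A{\left(-8 \right)} a = 1 \cdot 8 = 8$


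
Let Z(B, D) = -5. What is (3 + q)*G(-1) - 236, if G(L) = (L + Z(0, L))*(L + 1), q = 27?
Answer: -236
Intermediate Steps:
G(L) = (1 + L)*(-5 + L) (G(L) = (L - 5)*(L + 1) = (-5 + L)*(1 + L) = (1 + L)*(-5 + L))
(3 + q)*G(-1) - 236 = (3 + 27)*(-5 + (-1)**2 - 4*(-1)) - 236 = 30*(-5 + 1 + 4) - 236 = 30*0 - 236 = 0 - 236 = -236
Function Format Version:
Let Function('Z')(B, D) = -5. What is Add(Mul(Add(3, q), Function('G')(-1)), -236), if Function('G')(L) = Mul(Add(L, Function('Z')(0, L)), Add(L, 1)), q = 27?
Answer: -236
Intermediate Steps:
Function('G')(L) = Mul(Add(1, L), Add(-5, L)) (Function('G')(L) = Mul(Add(L, -5), Add(L, 1)) = Mul(Add(-5, L), Add(1, L)) = Mul(Add(1, L), Add(-5, L)))
Add(Mul(Add(3, q), Function('G')(-1)), -236) = Add(Mul(Add(3, 27), Add(-5, Pow(-1, 2), Mul(-4, -1))), -236) = Add(Mul(30, Add(-5, 1, 4)), -236) = Add(Mul(30, 0), -236) = Add(0, -236) = -236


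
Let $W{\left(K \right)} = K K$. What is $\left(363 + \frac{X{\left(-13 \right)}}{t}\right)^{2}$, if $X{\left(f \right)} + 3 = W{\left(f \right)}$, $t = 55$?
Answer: $\frac{405257161}{3025} \approx 1.3397 \cdot 10^{5}$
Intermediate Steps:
$W{\left(K \right)} = K^{2}$
$X{\left(f \right)} = -3 + f^{2}$
$\left(363 + \frac{X{\left(-13 \right)}}{t}\right)^{2} = \left(363 + \frac{-3 + \left(-13\right)^{2}}{55}\right)^{2} = \left(363 + \left(-3 + 169\right) \frac{1}{55}\right)^{2} = \left(363 + 166 \cdot \frac{1}{55}\right)^{2} = \left(363 + \frac{166}{55}\right)^{2} = \left(\frac{20131}{55}\right)^{2} = \frac{405257161}{3025}$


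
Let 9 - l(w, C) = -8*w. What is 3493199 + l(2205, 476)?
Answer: 3510848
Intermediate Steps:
l(w, C) = 9 + 8*w (l(w, C) = 9 - (-8)*w = 9 + 8*w)
3493199 + l(2205, 476) = 3493199 + (9 + 8*2205) = 3493199 + (9 + 17640) = 3493199 + 17649 = 3510848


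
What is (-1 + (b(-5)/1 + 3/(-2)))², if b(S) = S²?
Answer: 2025/4 ≈ 506.25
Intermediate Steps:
(-1 + (b(-5)/1 + 3/(-2)))² = (-1 + ((-5)²/1 + 3/(-2)))² = (-1 + (25*1 + 3*(-½)))² = (-1 + (25 - 3/2))² = (-1 + 47/2)² = (45/2)² = 2025/4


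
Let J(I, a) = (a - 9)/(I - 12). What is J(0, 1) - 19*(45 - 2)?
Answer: -2449/3 ≈ -816.33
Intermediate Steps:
J(I, a) = (-9 + a)/(-12 + I)
J(0, 1) - 19*(45 - 2) = (-9 + 1)/(-12 + 0) - 19*(45 - 2) = -8/(-12) - 19*43 = -1/12*(-8) - 817 = ⅔ - 817 = -2449/3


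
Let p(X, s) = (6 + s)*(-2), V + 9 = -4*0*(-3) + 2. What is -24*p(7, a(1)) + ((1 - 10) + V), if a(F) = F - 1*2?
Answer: 224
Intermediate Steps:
a(F) = -2 + F (a(F) = F - 2 = -2 + F)
V = -7 (V = -9 + (-4*0*(-3) + 2) = -9 + (0*(-3) + 2) = -9 + (0 + 2) = -9 + 2 = -7)
p(X, s) = -12 - 2*s
-24*p(7, a(1)) + ((1 - 10) + V) = -24*(-12 - 2*(-2 + 1)) + ((1 - 10) - 7) = -24*(-12 - 2*(-1)) + (-9 - 7) = -24*(-12 + 2) - 16 = -24*(-10) - 16 = 240 - 16 = 224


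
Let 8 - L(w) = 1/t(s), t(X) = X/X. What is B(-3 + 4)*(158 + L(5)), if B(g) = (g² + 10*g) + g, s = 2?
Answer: 1980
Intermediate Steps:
t(X) = 1
L(w) = 7 (L(w) = 8 - 1/1 = 8 - 1*1 = 8 - 1 = 7)
B(g) = g² + 11*g
B(-3 + 4)*(158 + L(5)) = ((-3 + 4)*(11 + (-3 + 4)))*(158 + 7) = (1*(11 + 1))*165 = (1*12)*165 = 12*165 = 1980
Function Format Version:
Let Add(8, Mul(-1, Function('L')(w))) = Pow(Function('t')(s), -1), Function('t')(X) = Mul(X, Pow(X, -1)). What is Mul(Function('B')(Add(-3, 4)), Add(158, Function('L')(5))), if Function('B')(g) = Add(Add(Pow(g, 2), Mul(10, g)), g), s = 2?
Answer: 1980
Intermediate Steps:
Function('t')(X) = 1
Function('L')(w) = 7 (Function('L')(w) = Add(8, Mul(-1, Pow(1, -1))) = Add(8, Mul(-1, 1)) = Add(8, -1) = 7)
Function('B')(g) = Add(Pow(g, 2), Mul(11, g))
Mul(Function('B')(Add(-3, 4)), Add(158, Function('L')(5))) = Mul(Mul(Add(-3, 4), Add(11, Add(-3, 4))), Add(158, 7)) = Mul(Mul(1, Add(11, 1)), 165) = Mul(Mul(1, 12), 165) = Mul(12, 165) = 1980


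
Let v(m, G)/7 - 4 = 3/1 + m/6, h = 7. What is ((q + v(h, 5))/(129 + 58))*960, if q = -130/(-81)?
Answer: 1523360/5049 ≈ 301.72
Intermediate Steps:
q = 130/81 (q = -130*(-1/81) = 130/81 ≈ 1.6049)
v(m, G) = 49 + 7*m/6 (v(m, G) = 28 + 7*(3/1 + m/6) = 28 + 7*(3*1 + m*(⅙)) = 28 + 7*(3 + m/6) = 28 + (21 + 7*m/6) = 49 + 7*m/6)
((q + v(h, 5))/(129 + 58))*960 = ((130/81 + (49 + (7/6)*7))/(129 + 58))*960 = ((130/81 + (49 + 49/6))/187)*960 = ((130/81 + 343/6)*(1/187))*960 = ((9521/162)*(1/187))*960 = (9521/30294)*960 = 1523360/5049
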